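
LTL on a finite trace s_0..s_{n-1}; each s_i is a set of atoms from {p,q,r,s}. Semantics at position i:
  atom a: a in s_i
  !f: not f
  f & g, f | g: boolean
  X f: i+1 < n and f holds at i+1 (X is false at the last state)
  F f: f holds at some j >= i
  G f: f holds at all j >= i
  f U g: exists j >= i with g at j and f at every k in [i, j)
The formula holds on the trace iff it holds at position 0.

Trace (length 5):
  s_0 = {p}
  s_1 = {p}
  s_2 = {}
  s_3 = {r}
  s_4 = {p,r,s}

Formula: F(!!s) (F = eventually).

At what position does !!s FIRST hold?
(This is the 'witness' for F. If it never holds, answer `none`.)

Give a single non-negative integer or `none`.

s_0={p}: !!s=False !s=True s=False
s_1={p}: !!s=False !s=True s=False
s_2={}: !!s=False !s=True s=False
s_3={r}: !!s=False !s=True s=False
s_4={p,r,s}: !!s=True !s=False s=True
F(!!s) holds; first witness at position 4.

Answer: 4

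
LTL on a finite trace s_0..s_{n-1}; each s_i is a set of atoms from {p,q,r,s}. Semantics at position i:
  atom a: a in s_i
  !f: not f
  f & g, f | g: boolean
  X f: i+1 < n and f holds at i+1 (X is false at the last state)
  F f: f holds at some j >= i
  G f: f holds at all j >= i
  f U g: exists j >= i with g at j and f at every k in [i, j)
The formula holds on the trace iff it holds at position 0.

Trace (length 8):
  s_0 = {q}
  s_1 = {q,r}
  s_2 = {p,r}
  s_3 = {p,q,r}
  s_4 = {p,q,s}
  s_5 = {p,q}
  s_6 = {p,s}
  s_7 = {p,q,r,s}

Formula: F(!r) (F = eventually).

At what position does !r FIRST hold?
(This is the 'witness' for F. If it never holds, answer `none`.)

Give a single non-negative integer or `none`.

Answer: 0

Derivation:
s_0={q}: !r=True r=False
s_1={q,r}: !r=False r=True
s_2={p,r}: !r=False r=True
s_3={p,q,r}: !r=False r=True
s_4={p,q,s}: !r=True r=False
s_5={p,q}: !r=True r=False
s_6={p,s}: !r=True r=False
s_7={p,q,r,s}: !r=False r=True
F(!r) holds; first witness at position 0.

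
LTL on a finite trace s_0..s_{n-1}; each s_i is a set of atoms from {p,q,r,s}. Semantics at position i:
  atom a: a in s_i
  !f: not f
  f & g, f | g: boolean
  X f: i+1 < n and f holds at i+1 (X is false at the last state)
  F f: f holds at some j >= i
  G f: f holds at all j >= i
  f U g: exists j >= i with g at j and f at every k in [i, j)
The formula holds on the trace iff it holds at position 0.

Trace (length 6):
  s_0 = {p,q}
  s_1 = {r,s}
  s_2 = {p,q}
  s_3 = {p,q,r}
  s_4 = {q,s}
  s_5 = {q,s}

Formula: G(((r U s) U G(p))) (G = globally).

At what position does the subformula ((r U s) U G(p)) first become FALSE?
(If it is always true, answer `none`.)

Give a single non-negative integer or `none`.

Answer: 0

Derivation:
s_0={p,q}: ((r U s) U G(p))=False (r U s)=False r=False s=False G(p)=False p=True
s_1={r,s}: ((r U s) U G(p))=False (r U s)=True r=True s=True G(p)=False p=False
s_2={p,q}: ((r U s) U G(p))=False (r U s)=False r=False s=False G(p)=False p=True
s_3={p,q,r}: ((r U s) U G(p))=False (r U s)=True r=True s=False G(p)=False p=True
s_4={q,s}: ((r U s) U G(p))=False (r U s)=True r=False s=True G(p)=False p=False
s_5={q,s}: ((r U s) U G(p))=False (r U s)=True r=False s=True G(p)=False p=False
G(((r U s) U G(p))) holds globally = False
First violation at position 0.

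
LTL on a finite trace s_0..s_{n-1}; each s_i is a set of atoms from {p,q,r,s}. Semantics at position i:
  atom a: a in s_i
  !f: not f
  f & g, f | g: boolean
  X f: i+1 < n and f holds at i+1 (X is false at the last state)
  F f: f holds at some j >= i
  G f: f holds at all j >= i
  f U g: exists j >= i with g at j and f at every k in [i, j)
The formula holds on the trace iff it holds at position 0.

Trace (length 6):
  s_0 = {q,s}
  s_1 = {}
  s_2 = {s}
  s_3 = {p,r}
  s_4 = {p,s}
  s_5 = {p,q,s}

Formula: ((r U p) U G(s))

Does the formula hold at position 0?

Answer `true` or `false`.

s_0={q,s}: ((r U p) U G(s))=False (r U p)=False r=False p=False G(s)=False s=True
s_1={}: ((r U p) U G(s))=False (r U p)=False r=False p=False G(s)=False s=False
s_2={s}: ((r U p) U G(s))=False (r U p)=False r=False p=False G(s)=False s=True
s_3={p,r}: ((r U p) U G(s))=True (r U p)=True r=True p=True G(s)=False s=False
s_4={p,s}: ((r U p) U G(s))=True (r U p)=True r=False p=True G(s)=True s=True
s_5={p,q,s}: ((r U p) U G(s))=True (r U p)=True r=False p=True G(s)=True s=True

Answer: false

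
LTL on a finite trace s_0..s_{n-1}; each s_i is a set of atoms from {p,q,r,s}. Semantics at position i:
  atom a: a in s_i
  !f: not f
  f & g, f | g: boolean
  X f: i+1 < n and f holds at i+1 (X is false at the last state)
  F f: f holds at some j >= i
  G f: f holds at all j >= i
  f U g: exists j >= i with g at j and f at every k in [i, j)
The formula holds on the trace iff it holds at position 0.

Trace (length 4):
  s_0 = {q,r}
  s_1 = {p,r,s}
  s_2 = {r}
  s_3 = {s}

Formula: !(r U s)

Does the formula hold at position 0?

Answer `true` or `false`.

Answer: false

Derivation:
s_0={q,r}: !(r U s)=False (r U s)=True r=True s=False
s_1={p,r,s}: !(r U s)=False (r U s)=True r=True s=True
s_2={r}: !(r U s)=False (r U s)=True r=True s=False
s_3={s}: !(r U s)=False (r U s)=True r=False s=True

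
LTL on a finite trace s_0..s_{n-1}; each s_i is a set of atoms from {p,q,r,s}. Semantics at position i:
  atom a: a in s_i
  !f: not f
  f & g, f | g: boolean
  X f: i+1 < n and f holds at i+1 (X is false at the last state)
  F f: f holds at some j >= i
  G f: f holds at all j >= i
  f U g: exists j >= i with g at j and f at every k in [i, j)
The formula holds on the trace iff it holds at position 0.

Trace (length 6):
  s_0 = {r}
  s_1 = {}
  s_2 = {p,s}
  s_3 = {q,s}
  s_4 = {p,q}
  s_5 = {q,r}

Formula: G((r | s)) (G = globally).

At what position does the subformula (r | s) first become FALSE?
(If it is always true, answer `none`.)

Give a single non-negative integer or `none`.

Answer: 1

Derivation:
s_0={r}: (r | s)=True r=True s=False
s_1={}: (r | s)=False r=False s=False
s_2={p,s}: (r | s)=True r=False s=True
s_3={q,s}: (r | s)=True r=False s=True
s_4={p,q}: (r | s)=False r=False s=False
s_5={q,r}: (r | s)=True r=True s=False
G((r | s)) holds globally = False
First violation at position 1.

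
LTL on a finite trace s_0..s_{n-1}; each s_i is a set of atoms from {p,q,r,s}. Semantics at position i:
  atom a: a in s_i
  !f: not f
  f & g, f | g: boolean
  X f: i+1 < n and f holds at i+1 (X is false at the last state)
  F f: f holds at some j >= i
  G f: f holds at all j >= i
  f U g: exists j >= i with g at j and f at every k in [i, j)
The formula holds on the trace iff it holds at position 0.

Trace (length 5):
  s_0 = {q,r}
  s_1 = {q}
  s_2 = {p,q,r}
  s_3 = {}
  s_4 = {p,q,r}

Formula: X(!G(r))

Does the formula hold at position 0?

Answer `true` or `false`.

s_0={q,r}: X(!G(r))=True !G(r)=True G(r)=False r=True
s_1={q}: X(!G(r))=True !G(r)=True G(r)=False r=False
s_2={p,q,r}: X(!G(r))=True !G(r)=True G(r)=False r=True
s_3={}: X(!G(r))=False !G(r)=True G(r)=False r=False
s_4={p,q,r}: X(!G(r))=False !G(r)=False G(r)=True r=True

Answer: true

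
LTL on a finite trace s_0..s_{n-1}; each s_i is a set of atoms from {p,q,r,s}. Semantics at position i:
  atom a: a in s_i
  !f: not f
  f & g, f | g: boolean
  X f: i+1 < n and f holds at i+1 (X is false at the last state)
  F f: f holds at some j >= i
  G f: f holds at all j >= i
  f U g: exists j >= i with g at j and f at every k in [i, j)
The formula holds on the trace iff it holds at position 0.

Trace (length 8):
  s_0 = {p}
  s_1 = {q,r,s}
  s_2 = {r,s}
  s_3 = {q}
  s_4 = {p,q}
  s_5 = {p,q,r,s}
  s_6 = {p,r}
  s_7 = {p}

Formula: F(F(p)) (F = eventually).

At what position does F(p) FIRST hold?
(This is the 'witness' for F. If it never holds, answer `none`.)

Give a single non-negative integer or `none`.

Answer: 0

Derivation:
s_0={p}: F(p)=True p=True
s_1={q,r,s}: F(p)=True p=False
s_2={r,s}: F(p)=True p=False
s_3={q}: F(p)=True p=False
s_4={p,q}: F(p)=True p=True
s_5={p,q,r,s}: F(p)=True p=True
s_6={p,r}: F(p)=True p=True
s_7={p}: F(p)=True p=True
F(F(p)) holds; first witness at position 0.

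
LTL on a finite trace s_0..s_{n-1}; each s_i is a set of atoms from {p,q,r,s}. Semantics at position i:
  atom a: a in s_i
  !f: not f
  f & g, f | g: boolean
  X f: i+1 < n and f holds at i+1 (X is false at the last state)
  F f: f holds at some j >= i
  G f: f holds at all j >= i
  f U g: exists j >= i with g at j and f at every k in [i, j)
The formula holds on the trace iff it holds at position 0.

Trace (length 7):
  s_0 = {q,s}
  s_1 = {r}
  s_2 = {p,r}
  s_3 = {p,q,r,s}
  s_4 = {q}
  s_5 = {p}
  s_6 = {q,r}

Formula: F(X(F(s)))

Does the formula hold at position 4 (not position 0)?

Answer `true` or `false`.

s_0={q,s}: F(X(F(s)))=True X(F(s))=True F(s)=True s=True
s_1={r}: F(X(F(s)))=True X(F(s))=True F(s)=True s=False
s_2={p,r}: F(X(F(s)))=True X(F(s))=True F(s)=True s=False
s_3={p,q,r,s}: F(X(F(s)))=False X(F(s))=False F(s)=True s=True
s_4={q}: F(X(F(s)))=False X(F(s))=False F(s)=False s=False
s_5={p}: F(X(F(s)))=False X(F(s))=False F(s)=False s=False
s_6={q,r}: F(X(F(s)))=False X(F(s))=False F(s)=False s=False
Evaluating at position 4: result = False

Answer: false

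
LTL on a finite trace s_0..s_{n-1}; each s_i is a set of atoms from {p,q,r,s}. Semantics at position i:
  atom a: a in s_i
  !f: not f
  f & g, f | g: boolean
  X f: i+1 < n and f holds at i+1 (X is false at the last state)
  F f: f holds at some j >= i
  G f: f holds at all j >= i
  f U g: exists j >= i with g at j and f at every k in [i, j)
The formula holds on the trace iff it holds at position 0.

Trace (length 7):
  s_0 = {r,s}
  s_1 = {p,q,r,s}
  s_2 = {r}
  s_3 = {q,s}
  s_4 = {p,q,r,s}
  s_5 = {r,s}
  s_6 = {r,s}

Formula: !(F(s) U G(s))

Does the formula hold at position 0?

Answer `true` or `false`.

Answer: false

Derivation:
s_0={r,s}: !(F(s) U G(s))=False (F(s) U G(s))=True F(s)=True s=True G(s)=False
s_1={p,q,r,s}: !(F(s) U G(s))=False (F(s) U G(s))=True F(s)=True s=True G(s)=False
s_2={r}: !(F(s) U G(s))=False (F(s) U G(s))=True F(s)=True s=False G(s)=False
s_3={q,s}: !(F(s) U G(s))=False (F(s) U G(s))=True F(s)=True s=True G(s)=True
s_4={p,q,r,s}: !(F(s) U G(s))=False (F(s) U G(s))=True F(s)=True s=True G(s)=True
s_5={r,s}: !(F(s) U G(s))=False (F(s) U G(s))=True F(s)=True s=True G(s)=True
s_6={r,s}: !(F(s) U G(s))=False (F(s) U G(s))=True F(s)=True s=True G(s)=True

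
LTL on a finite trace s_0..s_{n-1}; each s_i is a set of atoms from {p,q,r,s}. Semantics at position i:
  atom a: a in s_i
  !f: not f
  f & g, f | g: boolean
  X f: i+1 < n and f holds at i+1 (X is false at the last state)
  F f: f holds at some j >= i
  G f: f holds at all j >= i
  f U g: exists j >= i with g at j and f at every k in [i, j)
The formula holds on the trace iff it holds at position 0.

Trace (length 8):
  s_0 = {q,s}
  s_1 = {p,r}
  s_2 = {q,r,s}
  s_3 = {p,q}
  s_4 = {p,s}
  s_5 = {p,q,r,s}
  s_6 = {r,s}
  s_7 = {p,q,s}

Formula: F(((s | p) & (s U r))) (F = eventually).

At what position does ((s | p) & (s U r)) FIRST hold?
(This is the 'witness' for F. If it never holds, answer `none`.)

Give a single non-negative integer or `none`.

Answer: 0

Derivation:
s_0={q,s}: ((s | p) & (s U r))=True (s | p)=True s=True p=False (s U r)=True r=False
s_1={p,r}: ((s | p) & (s U r))=True (s | p)=True s=False p=True (s U r)=True r=True
s_2={q,r,s}: ((s | p) & (s U r))=True (s | p)=True s=True p=False (s U r)=True r=True
s_3={p,q}: ((s | p) & (s U r))=False (s | p)=True s=False p=True (s U r)=False r=False
s_4={p,s}: ((s | p) & (s U r))=True (s | p)=True s=True p=True (s U r)=True r=False
s_5={p,q,r,s}: ((s | p) & (s U r))=True (s | p)=True s=True p=True (s U r)=True r=True
s_6={r,s}: ((s | p) & (s U r))=True (s | p)=True s=True p=False (s U r)=True r=True
s_7={p,q,s}: ((s | p) & (s U r))=False (s | p)=True s=True p=True (s U r)=False r=False
F(((s | p) & (s U r))) holds; first witness at position 0.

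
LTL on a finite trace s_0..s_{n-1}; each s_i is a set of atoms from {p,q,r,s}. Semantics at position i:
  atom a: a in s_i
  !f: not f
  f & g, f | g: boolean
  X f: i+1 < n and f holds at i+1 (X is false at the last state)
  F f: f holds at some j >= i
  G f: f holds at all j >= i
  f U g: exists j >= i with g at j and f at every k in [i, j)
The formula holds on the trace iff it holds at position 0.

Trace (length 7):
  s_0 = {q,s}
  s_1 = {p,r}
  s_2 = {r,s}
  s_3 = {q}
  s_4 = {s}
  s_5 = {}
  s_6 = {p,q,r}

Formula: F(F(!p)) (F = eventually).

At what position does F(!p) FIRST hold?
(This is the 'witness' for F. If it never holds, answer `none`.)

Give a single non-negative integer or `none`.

s_0={q,s}: F(!p)=True !p=True p=False
s_1={p,r}: F(!p)=True !p=False p=True
s_2={r,s}: F(!p)=True !p=True p=False
s_3={q}: F(!p)=True !p=True p=False
s_4={s}: F(!p)=True !p=True p=False
s_5={}: F(!p)=True !p=True p=False
s_6={p,q,r}: F(!p)=False !p=False p=True
F(F(!p)) holds; first witness at position 0.

Answer: 0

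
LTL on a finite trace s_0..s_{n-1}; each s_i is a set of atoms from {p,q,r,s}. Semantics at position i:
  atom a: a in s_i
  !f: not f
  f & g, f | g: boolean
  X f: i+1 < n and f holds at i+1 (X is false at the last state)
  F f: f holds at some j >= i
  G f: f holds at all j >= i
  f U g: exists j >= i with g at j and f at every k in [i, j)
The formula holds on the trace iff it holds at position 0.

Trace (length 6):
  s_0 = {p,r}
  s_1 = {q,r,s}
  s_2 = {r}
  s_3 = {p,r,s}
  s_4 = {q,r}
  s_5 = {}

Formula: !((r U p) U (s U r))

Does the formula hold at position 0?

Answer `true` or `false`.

Answer: false

Derivation:
s_0={p,r}: !((r U p) U (s U r))=False ((r U p) U (s U r))=True (r U p)=True r=True p=True (s U r)=True s=False
s_1={q,r,s}: !((r U p) U (s U r))=False ((r U p) U (s U r))=True (r U p)=True r=True p=False (s U r)=True s=True
s_2={r}: !((r U p) U (s U r))=False ((r U p) U (s U r))=True (r U p)=True r=True p=False (s U r)=True s=False
s_3={p,r,s}: !((r U p) U (s U r))=False ((r U p) U (s U r))=True (r U p)=True r=True p=True (s U r)=True s=True
s_4={q,r}: !((r U p) U (s U r))=False ((r U p) U (s U r))=True (r U p)=False r=True p=False (s U r)=True s=False
s_5={}: !((r U p) U (s U r))=True ((r U p) U (s U r))=False (r U p)=False r=False p=False (s U r)=False s=False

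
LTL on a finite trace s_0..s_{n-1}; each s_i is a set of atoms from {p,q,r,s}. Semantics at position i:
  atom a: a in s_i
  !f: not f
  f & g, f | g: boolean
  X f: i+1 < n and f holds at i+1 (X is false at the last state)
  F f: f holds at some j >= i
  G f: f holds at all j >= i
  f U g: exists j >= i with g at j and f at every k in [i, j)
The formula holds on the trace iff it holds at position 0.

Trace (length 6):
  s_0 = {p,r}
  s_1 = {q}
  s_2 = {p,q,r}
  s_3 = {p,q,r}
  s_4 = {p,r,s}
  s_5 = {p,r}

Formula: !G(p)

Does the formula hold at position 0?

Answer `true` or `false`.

Answer: true

Derivation:
s_0={p,r}: !G(p)=True G(p)=False p=True
s_1={q}: !G(p)=True G(p)=False p=False
s_2={p,q,r}: !G(p)=False G(p)=True p=True
s_3={p,q,r}: !G(p)=False G(p)=True p=True
s_4={p,r,s}: !G(p)=False G(p)=True p=True
s_5={p,r}: !G(p)=False G(p)=True p=True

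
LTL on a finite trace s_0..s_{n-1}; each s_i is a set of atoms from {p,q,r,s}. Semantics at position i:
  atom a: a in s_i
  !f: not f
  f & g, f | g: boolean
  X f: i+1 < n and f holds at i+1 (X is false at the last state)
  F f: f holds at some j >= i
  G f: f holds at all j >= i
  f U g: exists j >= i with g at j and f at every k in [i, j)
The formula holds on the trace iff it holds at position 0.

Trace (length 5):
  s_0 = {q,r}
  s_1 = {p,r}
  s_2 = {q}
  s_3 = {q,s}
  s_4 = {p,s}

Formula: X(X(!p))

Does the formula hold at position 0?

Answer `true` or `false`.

s_0={q,r}: X(X(!p))=True X(!p)=False !p=True p=False
s_1={p,r}: X(X(!p))=True X(!p)=True !p=False p=True
s_2={q}: X(X(!p))=False X(!p)=True !p=True p=False
s_3={q,s}: X(X(!p))=False X(!p)=False !p=True p=False
s_4={p,s}: X(X(!p))=False X(!p)=False !p=False p=True

Answer: true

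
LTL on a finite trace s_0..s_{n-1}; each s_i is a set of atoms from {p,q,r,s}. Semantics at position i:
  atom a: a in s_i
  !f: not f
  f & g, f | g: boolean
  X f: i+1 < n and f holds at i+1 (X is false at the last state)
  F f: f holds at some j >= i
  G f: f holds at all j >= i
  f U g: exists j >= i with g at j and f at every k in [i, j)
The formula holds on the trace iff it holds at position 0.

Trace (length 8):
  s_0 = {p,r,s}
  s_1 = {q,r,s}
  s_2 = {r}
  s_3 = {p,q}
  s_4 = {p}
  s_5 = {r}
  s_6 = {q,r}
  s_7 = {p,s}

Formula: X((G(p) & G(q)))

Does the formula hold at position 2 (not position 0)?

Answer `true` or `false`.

Answer: false

Derivation:
s_0={p,r,s}: X((G(p) & G(q)))=False (G(p) & G(q))=False G(p)=False p=True G(q)=False q=False
s_1={q,r,s}: X((G(p) & G(q)))=False (G(p) & G(q))=False G(p)=False p=False G(q)=False q=True
s_2={r}: X((G(p) & G(q)))=False (G(p) & G(q))=False G(p)=False p=False G(q)=False q=False
s_3={p,q}: X((G(p) & G(q)))=False (G(p) & G(q))=False G(p)=False p=True G(q)=False q=True
s_4={p}: X((G(p) & G(q)))=False (G(p) & G(q))=False G(p)=False p=True G(q)=False q=False
s_5={r}: X((G(p) & G(q)))=False (G(p) & G(q))=False G(p)=False p=False G(q)=False q=False
s_6={q,r}: X((G(p) & G(q)))=False (G(p) & G(q))=False G(p)=False p=False G(q)=False q=True
s_7={p,s}: X((G(p) & G(q)))=False (G(p) & G(q))=False G(p)=True p=True G(q)=False q=False
Evaluating at position 2: result = False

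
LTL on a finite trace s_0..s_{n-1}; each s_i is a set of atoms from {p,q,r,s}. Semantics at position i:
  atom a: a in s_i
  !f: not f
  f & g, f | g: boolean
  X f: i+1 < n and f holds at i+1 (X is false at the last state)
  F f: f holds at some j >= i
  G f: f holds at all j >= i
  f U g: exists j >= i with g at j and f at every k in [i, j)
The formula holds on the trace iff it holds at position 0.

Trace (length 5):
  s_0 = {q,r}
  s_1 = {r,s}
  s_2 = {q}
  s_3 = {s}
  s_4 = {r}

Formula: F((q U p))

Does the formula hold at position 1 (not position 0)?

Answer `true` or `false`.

Answer: false

Derivation:
s_0={q,r}: F((q U p))=False (q U p)=False q=True p=False
s_1={r,s}: F((q U p))=False (q U p)=False q=False p=False
s_2={q}: F((q U p))=False (q U p)=False q=True p=False
s_3={s}: F((q U p))=False (q U p)=False q=False p=False
s_4={r}: F((q U p))=False (q U p)=False q=False p=False
Evaluating at position 1: result = False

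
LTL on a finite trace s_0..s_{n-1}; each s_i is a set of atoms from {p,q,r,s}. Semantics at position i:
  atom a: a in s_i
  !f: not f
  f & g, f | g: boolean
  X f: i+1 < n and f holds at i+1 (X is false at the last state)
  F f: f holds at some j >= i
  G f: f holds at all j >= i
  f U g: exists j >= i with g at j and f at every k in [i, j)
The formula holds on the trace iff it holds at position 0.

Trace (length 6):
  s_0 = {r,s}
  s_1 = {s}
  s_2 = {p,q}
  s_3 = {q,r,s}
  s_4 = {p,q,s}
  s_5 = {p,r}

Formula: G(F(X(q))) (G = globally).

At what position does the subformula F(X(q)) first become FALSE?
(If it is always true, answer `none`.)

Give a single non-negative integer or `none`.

s_0={r,s}: F(X(q))=True X(q)=False q=False
s_1={s}: F(X(q))=True X(q)=True q=False
s_2={p,q}: F(X(q))=True X(q)=True q=True
s_3={q,r,s}: F(X(q))=True X(q)=True q=True
s_4={p,q,s}: F(X(q))=False X(q)=False q=True
s_5={p,r}: F(X(q))=False X(q)=False q=False
G(F(X(q))) holds globally = False
First violation at position 4.

Answer: 4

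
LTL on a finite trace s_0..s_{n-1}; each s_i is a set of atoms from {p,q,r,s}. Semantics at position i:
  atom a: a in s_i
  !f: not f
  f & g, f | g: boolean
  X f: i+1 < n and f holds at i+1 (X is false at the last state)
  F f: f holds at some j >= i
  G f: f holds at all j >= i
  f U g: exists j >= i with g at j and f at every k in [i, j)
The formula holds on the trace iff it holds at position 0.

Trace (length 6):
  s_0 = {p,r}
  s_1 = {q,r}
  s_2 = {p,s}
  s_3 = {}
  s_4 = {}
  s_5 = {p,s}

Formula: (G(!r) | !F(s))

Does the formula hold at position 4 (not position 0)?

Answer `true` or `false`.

Answer: true

Derivation:
s_0={p,r}: (G(!r) | !F(s))=False G(!r)=False !r=False r=True !F(s)=False F(s)=True s=False
s_1={q,r}: (G(!r) | !F(s))=False G(!r)=False !r=False r=True !F(s)=False F(s)=True s=False
s_2={p,s}: (G(!r) | !F(s))=True G(!r)=True !r=True r=False !F(s)=False F(s)=True s=True
s_3={}: (G(!r) | !F(s))=True G(!r)=True !r=True r=False !F(s)=False F(s)=True s=False
s_4={}: (G(!r) | !F(s))=True G(!r)=True !r=True r=False !F(s)=False F(s)=True s=False
s_5={p,s}: (G(!r) | !F(s))=True G(!r)=True !r=True r=False !F(s)=False F(s)=True s=True
Evaluating at position 4: result = True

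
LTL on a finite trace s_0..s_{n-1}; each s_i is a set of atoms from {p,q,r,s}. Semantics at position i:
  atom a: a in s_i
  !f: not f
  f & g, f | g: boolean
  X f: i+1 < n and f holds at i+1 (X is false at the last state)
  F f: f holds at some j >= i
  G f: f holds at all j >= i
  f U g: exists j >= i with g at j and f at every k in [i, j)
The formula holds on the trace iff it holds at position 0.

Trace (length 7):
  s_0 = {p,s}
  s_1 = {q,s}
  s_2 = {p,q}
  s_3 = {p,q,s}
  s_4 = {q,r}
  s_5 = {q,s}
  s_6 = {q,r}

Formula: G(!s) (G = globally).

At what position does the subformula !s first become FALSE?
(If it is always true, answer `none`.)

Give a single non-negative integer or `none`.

s_0={p,s}: !s=False s=True
s_1={q,s}: !s=False s=True
s_2={p,q}: !s=True s=False
s_3={p,q,s}: !s=False s=True
s_4={q,r}: !s=True s=False
s_5={q,s}: !s=False s=True
s_6={q,r}: !s=True s=False
G(!s) holds globally = False
First violation at position 0.

Answer: 0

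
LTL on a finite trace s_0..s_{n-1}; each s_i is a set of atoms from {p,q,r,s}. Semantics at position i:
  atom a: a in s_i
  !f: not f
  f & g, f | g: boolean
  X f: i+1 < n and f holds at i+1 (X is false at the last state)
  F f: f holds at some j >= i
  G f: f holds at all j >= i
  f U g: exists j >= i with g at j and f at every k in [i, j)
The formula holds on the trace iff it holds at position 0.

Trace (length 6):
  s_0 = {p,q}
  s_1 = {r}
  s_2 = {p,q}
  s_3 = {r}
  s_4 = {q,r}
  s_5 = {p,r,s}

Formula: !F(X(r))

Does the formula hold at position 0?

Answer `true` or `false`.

Answer: false

Derivation:
s_0={p,q}: !F(X(r))=False F(X(r))=True X(r)=True r=False
s_1={r}: !F(X(r))=False F(X(r))=True X(r)=False r=True
s_2={p,q}: !F(X(r))=False F(X(r))=True X(r)=True r=False
s_3={r}: !F(X(r))=False F(X(r))=True X(r)=True r=True
s_4={q,r}: !F(X(r))=False F(X(r))=True X(r)=True r=True
s_5={p,r,s}: !F(X(r))=True F(X(r))=False X(r)=False r=True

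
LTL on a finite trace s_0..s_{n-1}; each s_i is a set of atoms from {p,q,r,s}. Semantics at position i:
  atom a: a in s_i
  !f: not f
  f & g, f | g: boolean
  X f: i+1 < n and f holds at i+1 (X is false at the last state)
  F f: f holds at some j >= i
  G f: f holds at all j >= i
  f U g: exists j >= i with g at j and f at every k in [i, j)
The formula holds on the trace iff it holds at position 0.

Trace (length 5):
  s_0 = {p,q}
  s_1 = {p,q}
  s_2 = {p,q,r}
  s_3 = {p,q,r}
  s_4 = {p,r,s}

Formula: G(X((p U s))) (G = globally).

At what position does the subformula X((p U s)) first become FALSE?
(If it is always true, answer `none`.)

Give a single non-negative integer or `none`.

s_0={p,q}: X((p U s))=True (p U s)=True p=True s=False
s_1={p,q}: X((p U s))=True (p U s)=True p=True s=False
s_2={p,q,r}: X((p U s))=True (p U s)=True p=True s=False
s_3={p,q,r}: X((p U s))=True (p U s)=True p=True s=False
s_4={p,r,s}: X((p U s))=False (p U s)=True p=True s=True
G(X((p U s))) holds globally = False
First violation at position 4.

Answer: 4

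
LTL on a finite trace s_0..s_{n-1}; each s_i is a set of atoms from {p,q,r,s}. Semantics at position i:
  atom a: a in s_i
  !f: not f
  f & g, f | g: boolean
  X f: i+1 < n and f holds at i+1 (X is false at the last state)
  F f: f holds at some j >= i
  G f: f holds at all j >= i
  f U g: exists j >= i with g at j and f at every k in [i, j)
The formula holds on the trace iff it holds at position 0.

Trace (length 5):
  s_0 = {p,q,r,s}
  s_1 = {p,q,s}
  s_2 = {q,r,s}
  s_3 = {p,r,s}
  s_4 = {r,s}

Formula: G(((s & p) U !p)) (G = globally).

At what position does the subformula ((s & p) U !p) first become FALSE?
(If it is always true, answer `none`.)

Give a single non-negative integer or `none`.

Answer: none

Derivation:
s_0={p,q,r,s}: ((s & p) U !p)=True (s & p)=True s=True p=True !p=False
s_1={p,q,s}: ((s & p) U !p)=True (s & p)=True s=True p=True !p=False
s_2={q,r,s}: ((s & p) U !p)=True (s & p)=False s=True p=False !p=True
s_3={p,r,s}: ((s & p) U !p)=True (s & p)=True s=True p=True !p=False
s_4={r,s}: ((s & p) U !p)=True (s & p)=False s=True p=False !p=True
G(((s & p) U !p)) holds globally = True
No violation — formula holds at every position.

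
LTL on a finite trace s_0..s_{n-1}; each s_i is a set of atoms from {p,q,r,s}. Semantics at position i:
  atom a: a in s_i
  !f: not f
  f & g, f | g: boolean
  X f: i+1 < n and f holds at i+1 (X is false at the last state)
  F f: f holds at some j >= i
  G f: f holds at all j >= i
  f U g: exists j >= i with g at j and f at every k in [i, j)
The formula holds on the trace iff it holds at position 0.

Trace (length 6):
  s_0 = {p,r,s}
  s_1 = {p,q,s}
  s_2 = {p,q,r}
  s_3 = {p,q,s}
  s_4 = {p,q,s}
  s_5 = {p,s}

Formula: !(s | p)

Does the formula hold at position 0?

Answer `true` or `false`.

Answer: false

Derivation:
s_0={p,r,s}: !(s | p)=False (s | p)=True s=True p=True
s_1={p,q,s}: !(s | p)=False (s | p)=True s=True p=True
s_2={p,q,r}: !(s | p)=False (s | p)=True s=False p=True
s_3={p,q,s}: !(s | p)=False (s | p)=True s=True p=True
s_4={p,q,s}: !(s | p)=False (s | p)=True s=True p=True
s_5={p,s}: !(s | p)=False (s | p)=True s=True p=True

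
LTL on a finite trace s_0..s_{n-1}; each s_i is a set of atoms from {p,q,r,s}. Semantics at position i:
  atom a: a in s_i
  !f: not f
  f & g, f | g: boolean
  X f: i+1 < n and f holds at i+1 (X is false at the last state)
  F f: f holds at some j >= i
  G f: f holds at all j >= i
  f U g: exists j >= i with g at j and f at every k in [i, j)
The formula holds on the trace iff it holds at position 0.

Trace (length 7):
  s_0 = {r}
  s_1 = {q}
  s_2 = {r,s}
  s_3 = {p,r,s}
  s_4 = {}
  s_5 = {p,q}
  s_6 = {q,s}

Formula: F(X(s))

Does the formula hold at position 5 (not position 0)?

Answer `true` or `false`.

Answer: true

Derivation:
s_0={r}: F(X(s))=True X(s)=False s=False
s_1={q}: F(X(s))=True X(s)=True s=False
s_2={r,s}: F(X(s))=True X(s)=True s=True
s_3={p,r,s}: F(X(s))=True X(s)=False s=True
s_4={}: F(X(s))=True X(s)=False s=False
s_5={p,q}: F(X(s))=True X(s)=True s=False
s_6={q,s}: F(X(s))=False X(s)=False s=True
Evaluating at position 5: result = True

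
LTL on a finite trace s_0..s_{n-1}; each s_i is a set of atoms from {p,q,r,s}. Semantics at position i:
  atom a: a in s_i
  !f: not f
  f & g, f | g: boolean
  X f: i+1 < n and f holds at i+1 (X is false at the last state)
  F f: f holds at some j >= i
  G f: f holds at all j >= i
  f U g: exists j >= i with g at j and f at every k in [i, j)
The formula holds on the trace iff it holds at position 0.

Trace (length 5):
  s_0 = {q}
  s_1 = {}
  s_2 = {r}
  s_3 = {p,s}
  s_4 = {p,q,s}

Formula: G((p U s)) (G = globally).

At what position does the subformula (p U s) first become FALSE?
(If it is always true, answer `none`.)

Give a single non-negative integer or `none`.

Answer: 0

Derivation:
s_0={q}: (p U s)=False p=False s=False
s_1={}: (p U s)=False p=False s=False
s_2={r}: (p U s)=False p=False s=False
s_3={p,s}: (p U s)=True p=True s=True
s_4={p,q,s}: (p U s)=True p=True s=True
G((p U s)) holds globally = False
First violation at position 0.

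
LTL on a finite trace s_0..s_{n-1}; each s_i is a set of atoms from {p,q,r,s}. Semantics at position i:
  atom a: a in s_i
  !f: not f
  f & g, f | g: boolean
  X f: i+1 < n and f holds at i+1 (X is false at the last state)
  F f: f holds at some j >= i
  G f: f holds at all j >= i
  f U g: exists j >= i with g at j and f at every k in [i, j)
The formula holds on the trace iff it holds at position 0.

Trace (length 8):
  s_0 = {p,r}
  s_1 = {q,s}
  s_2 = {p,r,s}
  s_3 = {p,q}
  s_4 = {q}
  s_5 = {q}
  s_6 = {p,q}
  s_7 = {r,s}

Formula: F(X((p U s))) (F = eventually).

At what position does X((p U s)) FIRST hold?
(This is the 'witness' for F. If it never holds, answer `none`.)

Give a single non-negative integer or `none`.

Answer: 0

Derivation:
s_0={p,r}: X((p U s))=True (p U s)=True p=True s=False
s_1={q,s}: X((p U s))=True (p U s)=True p=False s=True
s_2={p,r,s}: X((p U s))=False (p U s)=True p=True s=True
s_3={p,q}: X((p U s))=False (p U s)=False p=True s=False
s_4={q}: X((p U s))=False (p U s)=False p=False s=False
s_5={q}: X((p U s))=True (p U s)=False p=False s=False
s_6={p,q}: X((p U s))=True (p U s)=True p=True s=False
s_7={r,s}: X((p U s))=False (p U s)=True p=False s=True
F(X((p U s))) holds; first witness at position 0.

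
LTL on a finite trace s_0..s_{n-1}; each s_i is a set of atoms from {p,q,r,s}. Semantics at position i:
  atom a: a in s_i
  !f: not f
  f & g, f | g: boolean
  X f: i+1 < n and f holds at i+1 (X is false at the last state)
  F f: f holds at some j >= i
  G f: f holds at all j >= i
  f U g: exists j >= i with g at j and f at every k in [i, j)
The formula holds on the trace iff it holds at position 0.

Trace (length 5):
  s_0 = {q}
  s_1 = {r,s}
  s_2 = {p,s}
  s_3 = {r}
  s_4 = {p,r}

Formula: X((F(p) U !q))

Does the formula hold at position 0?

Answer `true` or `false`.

Answer: true

Derivation:
s_0={q}: X((F(p) U !q))=True (F(p) U !q)=True F(p)=True p=False !q=False q=True
s_1={r,s}: X((F(p) U !q))=True (F(p) U !q)=True F(p)=True p=False !q=True q=False
s_2={p,s}: X((F(p) U !q))=True (F(p) U !q)=True F(p)=True p=True !q=True q=False
s_3={r}: X((F(p) U !q))=True (F(p) U !q)=True F(p)=True p=False !q=True q=False
s_4={p,r}: X((F(p) U !q))=False (F(p) U !q)=True F(p)=True p=True !q=True q=False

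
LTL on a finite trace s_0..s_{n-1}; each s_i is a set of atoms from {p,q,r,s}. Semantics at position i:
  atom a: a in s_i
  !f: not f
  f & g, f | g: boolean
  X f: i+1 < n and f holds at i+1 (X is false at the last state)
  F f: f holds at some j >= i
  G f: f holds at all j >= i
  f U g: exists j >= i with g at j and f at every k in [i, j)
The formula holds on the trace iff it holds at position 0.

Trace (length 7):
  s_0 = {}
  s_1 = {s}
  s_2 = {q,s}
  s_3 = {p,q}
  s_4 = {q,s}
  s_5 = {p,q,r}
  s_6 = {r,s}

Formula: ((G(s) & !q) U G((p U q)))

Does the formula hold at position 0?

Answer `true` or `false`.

s_0={}: ((G(s) & !q) U G((p U q)))=False (G(s) & !q)=False G(s)=False s=False !q=True q=False G((p U q))=False (p U q)=False p=False
s_1={s}: ((G(s) & !q) U G((p U q)))=False (G(s) & !q)=False G(s)=False s=True !q=True q=False G((p U q))=False (p U q)=False p=False
s_2={q,s}: ((G(s) & !q) U G((p U q)))=False (G(s) & !q)=False G(s)=False s=True !q=False q=True G((p U q))=False (p U q)=True p=False
s_3={p,q}: ((G(s) & !q) U G((p U q)))=False (G(s) & !q)=False G(s)=False s=False !q=False q=True G((p U q))=False (p U q)=True p=True
s_4={q,s}: ((G(s) & !q) U G((p U q)))=False (G(s) & !q)=False G(s)=False s=True !q=False q=True G((p U q))=False (p U q)=True p=False
s_5={p,q,r}: ((G(s) & !q) U G((p U q)))=False (G(s) & !q)=False G(s)=False s=False !q=False q=True G((p U q))=False (p U q)=True p=True
s_6={r,s}: ((G(s) & !q) U G((p U q)))=False (G(s) & !q)=True G(s)=True s=True !q=True q=False G((p U q))=False (p U q)=False p=False

Answer: false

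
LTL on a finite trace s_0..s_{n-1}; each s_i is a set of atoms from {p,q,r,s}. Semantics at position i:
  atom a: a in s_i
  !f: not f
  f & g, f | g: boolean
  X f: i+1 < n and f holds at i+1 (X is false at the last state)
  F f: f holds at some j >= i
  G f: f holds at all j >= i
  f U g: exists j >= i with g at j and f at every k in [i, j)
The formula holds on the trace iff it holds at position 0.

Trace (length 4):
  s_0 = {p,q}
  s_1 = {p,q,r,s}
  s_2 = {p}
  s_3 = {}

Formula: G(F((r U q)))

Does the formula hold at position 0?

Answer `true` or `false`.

s_0={p,q}: G(F((r U q)))=False F((r U q))=True (r U q)=True r=False q=True
s_1={p,q,r,s}: G(F((r U q)))=False F((r U q))=True (r U q)=True r=True q=True
s_2={p}: G(F((r U q)))=False F((r U q))=False (r U q)=False r=False q=False
s_3={}: G(F((r U q)))=False F((r U q))=False (r U q)=False r=False q=False

Answer: false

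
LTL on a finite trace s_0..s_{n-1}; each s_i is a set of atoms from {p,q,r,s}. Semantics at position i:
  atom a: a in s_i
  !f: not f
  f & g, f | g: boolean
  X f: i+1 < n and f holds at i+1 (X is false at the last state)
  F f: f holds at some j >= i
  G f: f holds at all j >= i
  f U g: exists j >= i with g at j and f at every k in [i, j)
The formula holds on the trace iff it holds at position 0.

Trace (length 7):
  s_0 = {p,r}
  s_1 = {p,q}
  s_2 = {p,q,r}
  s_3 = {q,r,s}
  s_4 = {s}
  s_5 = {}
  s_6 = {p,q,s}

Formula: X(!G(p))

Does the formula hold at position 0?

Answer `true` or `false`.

s_0={p,r}: X(!G(p))=True !G(p)=True G(p)=False p=True
s_1={p,q}: X(!G(p))=True !G(p)=True G(p)=False p=True
s_2={p,q,r}: X(!G(p))=True !G(p)=True G(p)=False p=True
s_3={q,r,s}: X(!G(p))=True !G(p)=True G(p)=False p=False
s_4={s}: X(!G(p))=True !G(p)=True G(p)=False p=False
s_5={}: X(!G(p))=False !G(p)=True G(p)=False p=False
s_6={p,q,s}: X(!G(p))=False !G(p)=False G(p)=True p=True

Answer: true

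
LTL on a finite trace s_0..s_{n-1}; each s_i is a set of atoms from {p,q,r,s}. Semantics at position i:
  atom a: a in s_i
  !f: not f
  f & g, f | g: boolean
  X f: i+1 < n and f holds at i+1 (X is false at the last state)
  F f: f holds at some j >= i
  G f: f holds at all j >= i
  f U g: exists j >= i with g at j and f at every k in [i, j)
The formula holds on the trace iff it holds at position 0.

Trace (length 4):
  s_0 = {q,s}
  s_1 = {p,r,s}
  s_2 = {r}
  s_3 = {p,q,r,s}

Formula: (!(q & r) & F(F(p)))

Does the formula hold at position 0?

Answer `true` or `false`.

Answer: true

Derivation:
s_0={q,s}: (!(q & r) & F(F(p)))=True !(q & r)=True (q & r)=False q=True r=False F(F(p))=True F(p)=True p=False
s_1={p,r,s}: (!(q & r) & F(F(p)))=True !(q & r)=True (q & r)=False q=False r=True F(F(p))=True F(p)=True p=True
s_2={r}: (!(q & r) & F(F(p)))=True !(q & r)=True (q & r)=False q=False r=True F(F(p))=True F(p)=True p=False
s_3={p,q,r,s}: (!(q & r) & F(F(p)))=False !(q & r)=False (q & r)=True q=True r=True F(F(p))=True F(p)=True p=True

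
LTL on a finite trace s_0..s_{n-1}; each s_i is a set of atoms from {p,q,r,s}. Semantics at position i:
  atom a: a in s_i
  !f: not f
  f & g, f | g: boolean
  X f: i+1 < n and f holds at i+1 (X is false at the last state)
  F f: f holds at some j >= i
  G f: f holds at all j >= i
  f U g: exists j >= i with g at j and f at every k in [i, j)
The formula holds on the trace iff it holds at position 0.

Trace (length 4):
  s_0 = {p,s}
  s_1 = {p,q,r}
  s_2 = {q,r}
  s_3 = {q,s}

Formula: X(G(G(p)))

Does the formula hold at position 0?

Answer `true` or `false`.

Answer: false

Derivation:
s_0={p,s}: X(G(G(p)))=False G(G(p))=False G(p)=False p=True
s_1={p,q,r}: X(G(G(p)))=False G(G(p))=False G(p)=False p=True
s_2={q,r}: X(G(G(p)))=False G(G(p))=False G(p)=False p=False
s_3={q,s}: X(G(G(p)))=False G(G(p))=False G(p)=False p=False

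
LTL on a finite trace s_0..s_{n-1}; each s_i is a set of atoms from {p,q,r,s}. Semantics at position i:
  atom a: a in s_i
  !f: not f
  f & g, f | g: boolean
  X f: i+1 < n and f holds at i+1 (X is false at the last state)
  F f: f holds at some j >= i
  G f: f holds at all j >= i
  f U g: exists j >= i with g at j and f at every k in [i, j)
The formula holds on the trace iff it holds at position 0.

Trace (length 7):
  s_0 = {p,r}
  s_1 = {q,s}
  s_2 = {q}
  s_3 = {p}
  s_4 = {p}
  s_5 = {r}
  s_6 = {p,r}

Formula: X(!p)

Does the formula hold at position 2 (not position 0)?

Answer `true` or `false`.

Answer: false

Derivation:
s_0={p,r}: X(!p)=True !p=False p=True
s_1={q,s}: X(!p)=True !p=True p=False
s_2={q}: X(!p)=False !p=True p=False
s_3={p}: X(!p)=False !p=False p=True
s_4={p}: X(!p)=True !p=False p=True
s_5={r}: X(!p)=False !p=True p=False
s_6={p,r}: X(!p)=False !p=False p=True
Evaluating at position 2: result = False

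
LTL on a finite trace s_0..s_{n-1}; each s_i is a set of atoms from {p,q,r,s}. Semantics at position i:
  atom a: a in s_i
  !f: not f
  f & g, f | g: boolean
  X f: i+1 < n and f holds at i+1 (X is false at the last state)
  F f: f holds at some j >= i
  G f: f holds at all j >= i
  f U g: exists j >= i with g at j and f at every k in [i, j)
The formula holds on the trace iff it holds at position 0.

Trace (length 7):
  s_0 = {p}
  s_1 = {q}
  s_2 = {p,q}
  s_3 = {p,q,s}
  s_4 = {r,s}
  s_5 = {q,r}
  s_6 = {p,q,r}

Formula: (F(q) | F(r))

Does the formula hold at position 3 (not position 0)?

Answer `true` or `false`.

Answer: true

Derivation:
s_0={p}: (F(q) | F(r))=True F(q)=True q=False F(r)=True r=False
s_1={q}: (F(q) | F(r))=True F(q)=True q=True F(r)=True r=False
s_2={p,q}: (F(q) | F(r))=True F(q)=True q=True F(r)=True r=False
s_3={p,q,s}: (F(q) | F(r))=True F(q)=True q=True F(r)=True r=False
s_4={r,s}: (F(q) | F(r))=True F(q)=True q=False F(r)=True r=True
s_5={q,r}: (F(q) | F(r))=True F(q)=True q=True F(r)=True r=True
s_6={p,q,r}: (F(q) | F(r))=True F(q)=True q=True F(r)=True r=True
Evaluating at position 3: result = True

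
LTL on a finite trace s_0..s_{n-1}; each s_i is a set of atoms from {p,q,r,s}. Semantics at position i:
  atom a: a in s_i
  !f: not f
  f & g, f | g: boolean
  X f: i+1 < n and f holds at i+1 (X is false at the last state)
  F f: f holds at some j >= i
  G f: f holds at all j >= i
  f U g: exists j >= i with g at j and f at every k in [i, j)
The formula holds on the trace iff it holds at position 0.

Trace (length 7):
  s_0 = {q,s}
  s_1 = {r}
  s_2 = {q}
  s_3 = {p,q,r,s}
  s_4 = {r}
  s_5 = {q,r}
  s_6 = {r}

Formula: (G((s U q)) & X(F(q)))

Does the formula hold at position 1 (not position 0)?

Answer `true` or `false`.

Answer: false

Derivation:
s_0={q,s}: (G((s U q)) & X(F(q)))=False G((s U q))=False (s U q)=True s=True q=True X(F(q))=True F(q)=True
s_1={r}: (G((s U q)) & X(F(q)))=False G((s U q))=False (s U q)=False s=False q=False X(F(q))=True F(q)=True
s_2={q}: (G((s U q)) & X(F(q)))=False G((s U q))=False (s U q)=True s=False q=True X(F(q))=True F(q)=True
s_3={p,q,r,s}: (G((s U q)) & X(F(q)))=False G((s U q))=False (s U q)=True s=True q=True X(F(q))=True F(q)=True
s_4={r}: (G((s U q)) & X(F(q)))=False G((s U q))=False (s U q)=False s=False q=False X(F(q))=True F(q)=True
s_5={q,r}: (G((s U q)) & X(F(q)))=False G((s U q))=False (s U q)=True s=False q=True X(F(q))=False F(q)=True
s_6={r}: (G((s U q)) & X(F(q)))=False G((s U q))=False (s U q)=False s=False q=False X(F(q))=False F(q)=False
Evaluating at position 1: result = False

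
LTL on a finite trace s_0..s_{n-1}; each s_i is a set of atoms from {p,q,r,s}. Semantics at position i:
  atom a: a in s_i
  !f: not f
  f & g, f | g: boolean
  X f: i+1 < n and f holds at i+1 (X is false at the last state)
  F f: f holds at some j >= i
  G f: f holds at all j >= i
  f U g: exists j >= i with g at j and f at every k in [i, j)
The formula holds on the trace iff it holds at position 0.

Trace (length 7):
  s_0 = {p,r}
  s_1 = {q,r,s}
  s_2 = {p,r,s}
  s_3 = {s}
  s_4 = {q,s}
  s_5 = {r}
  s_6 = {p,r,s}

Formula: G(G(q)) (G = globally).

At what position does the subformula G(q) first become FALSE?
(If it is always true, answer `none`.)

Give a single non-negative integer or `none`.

s_0={p,r}: G(q)=False q=False
s_1={q,r,s}: G(q)=False q=True
s_2={p,r,s}: G(q)=False q=False
s_3={s}: G(q)=False q=False
s_4={q,s}: G(q)=False q=True
s_5={r}: G(q)=False q=False
s_6={p,r,s}: G(q)=False q=False
G(G(q)) holds globally = False
First violation at position 0.

Answer: 0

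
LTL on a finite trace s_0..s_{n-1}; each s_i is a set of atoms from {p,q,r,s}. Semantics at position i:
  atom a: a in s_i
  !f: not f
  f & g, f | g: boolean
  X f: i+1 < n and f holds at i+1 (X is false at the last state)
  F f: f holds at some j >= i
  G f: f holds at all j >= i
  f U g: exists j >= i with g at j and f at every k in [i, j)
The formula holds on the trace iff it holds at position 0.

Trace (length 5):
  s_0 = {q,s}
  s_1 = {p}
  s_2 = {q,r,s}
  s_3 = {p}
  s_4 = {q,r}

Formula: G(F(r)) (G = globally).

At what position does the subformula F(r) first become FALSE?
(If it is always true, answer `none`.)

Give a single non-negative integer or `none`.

Answer: none

Derivation:
s_0={q,s}: F(r)=True r=False
s_1={p}: F(r)=True r=False
s_2={q,r,s}: F(r)=True r=True
s_3={p}: F(r)=True r=False
s_4={q,r}: F(r)=True r=True
G(F(r)) holds globally = True
No violation — formula holds at every position.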